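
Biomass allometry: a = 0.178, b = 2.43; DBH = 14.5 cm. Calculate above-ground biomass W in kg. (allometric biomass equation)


Formula: W = a * DBH^b  (allometric power law)
DBH^b = 14.5^2.43 = 663.933
W = 0.178 * 663.933 = 118.2 kg

118.2


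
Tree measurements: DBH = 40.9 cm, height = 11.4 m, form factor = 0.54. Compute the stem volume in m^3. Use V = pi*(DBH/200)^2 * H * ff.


Formula: V = pi * (DBH/200)^2 * H * ff
Radius = DBH/200 = 40.9/200 = 0.2045 m
Radius^2 = 0.2045^2 = 0.04182025 m^2
V = pi * 0.04182025 * 11.4 * 0.54
V = 0.809 m^3

0.809


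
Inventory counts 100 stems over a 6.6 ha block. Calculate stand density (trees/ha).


Formula: Stand Density = N_trees / Area_ha
Density = 100 trees / 6.6 ha
Density = 15 trees/ha

15


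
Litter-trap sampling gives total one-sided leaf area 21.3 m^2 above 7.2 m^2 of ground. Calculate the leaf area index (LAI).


Formula: LAI = total leaf area / ground area  (dimensionless)
LAI = 21.3 m^2 / 7.2 m^2
LAI = 2.96

2.96


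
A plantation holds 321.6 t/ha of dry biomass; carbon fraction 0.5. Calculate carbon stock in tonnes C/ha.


Formula: Carbon Stock = Biomass * Carbon Fraction
C = 321.6 t/ha * 0.5
C = 160.8 t C/ha

160.8


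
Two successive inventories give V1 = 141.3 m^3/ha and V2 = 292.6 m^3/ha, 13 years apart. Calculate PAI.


Formula: PAI = (V_T2 - V_T1) / (T2 - T1)
Volume increment = 292.6 - 141.3 = 151.3 m^3/ha
PAI = 151.3 / 13 = 11.64 m^3/ha/year

11.64


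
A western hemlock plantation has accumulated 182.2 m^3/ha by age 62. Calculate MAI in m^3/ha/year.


Formula: MAI = Total Volume / Stand Age
MAI = 182.2 m^3/ha / 62 years
MAI = 2.94 m^3/ha/year

2.94


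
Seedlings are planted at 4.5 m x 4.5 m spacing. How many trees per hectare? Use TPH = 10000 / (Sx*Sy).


Formula: TPH = 10000 m^2/ha / (spacing_x * spacing_y)
Area per tree = 4.5 m * 4.5 m = 20.25 m^2
TPH = 10000 / 20.25 = 494 trees/ha

494


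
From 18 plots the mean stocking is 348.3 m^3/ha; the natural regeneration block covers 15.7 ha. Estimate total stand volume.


Formula: Total Volume = Mean Volume per ha * Total Area
Total Volume = 348.3 m^3/ha * 15.7 ha
Total Volume = 5468 m^3

5468


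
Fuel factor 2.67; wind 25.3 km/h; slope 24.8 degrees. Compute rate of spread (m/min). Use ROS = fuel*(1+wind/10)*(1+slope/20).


Formula: ROS = fuel * (1 + wind/10) * (1 + slope/20)
Wind factor = 1 + 25.3/10 = 3.53
Slope factor = 1 + 24.8/20 = 2.24
ROS = 2.67 * 3.53 * 2.24 = 21.11 m/min

21.11


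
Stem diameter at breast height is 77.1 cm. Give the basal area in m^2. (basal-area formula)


Formula: BA = pi * (DBH/2)^2 / 10000  (cm^2 to m^2)
Radius = DBH/2 = 77.1/2 = 38.55 cm
BA = pi * 38.55^2 / 10000
   = 4668.7287 cm^2 / 10000
   = 0.4669 m^2

0.4669


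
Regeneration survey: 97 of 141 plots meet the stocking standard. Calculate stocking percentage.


Formula: Stocking % = stocked plots / total plots * 100
Stocking = 97 / 141 * 100
Stocking = 0.6879 * 100 = 68.8%

68.8


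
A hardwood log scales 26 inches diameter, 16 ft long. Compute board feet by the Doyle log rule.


Doyle: BF = (D - 4)^2 * L / 16
Adjusted diameter = 26 - 4 = 22 in
(D-4)^2 = 22^2 = 484
BF = 484 * 16 / 16 = 484 BF

484


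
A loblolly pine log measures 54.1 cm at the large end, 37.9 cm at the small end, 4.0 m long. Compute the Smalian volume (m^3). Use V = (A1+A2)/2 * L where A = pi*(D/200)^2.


Smalian: V = (A1 + A2)/2 * L,  A = pi*(D/200)^2
A1 = pi*(54.1/200)^2 = 0.229871 m^2
A2 = pi*(37.9/200)^2 = 0.112815 m^2
V = (0.229871+0.112815)/2*4.0 = 0.6854 m^3

0.6854


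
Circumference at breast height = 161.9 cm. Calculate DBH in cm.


Formula: DBH = C / pi
DBH = 161.9 / pi
pi = 3.14159...
DBH = 51.5 cm

51.5


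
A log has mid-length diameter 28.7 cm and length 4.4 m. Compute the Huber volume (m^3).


Huber: V = Am * L,  Am = pi*(Dm/200)^2
Am = pi*(28.7/200)^2 = 0.064692 m^2
V = 0.064692*4.4 = 0.2846 m^3

0.2846


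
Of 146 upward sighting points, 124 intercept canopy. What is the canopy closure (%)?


Formula: Canopy closure = covered points / total points * 100
Closure = 124 / 146 * 100
Closure = 0.8493 * 100 = 84.9%

84.9


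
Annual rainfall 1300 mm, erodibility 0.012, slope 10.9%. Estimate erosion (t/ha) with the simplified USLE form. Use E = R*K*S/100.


Formula: E = R * K * S / 100  (simplified USLE)
R * K = 1300 * 0.012 = 15.6
E = 15.6 * 10.9 / 100 = 1.7 t/ha

1.7


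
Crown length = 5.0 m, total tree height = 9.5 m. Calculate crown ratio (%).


Formula: Crown Ratio = (Crown Length / Total Height) * 100
CR = (5.0 m / 9.5 m) * 100
CR = 0.5263 * 100 = 52.6%

52.6


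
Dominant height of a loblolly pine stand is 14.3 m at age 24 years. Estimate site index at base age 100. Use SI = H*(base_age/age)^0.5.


Formula: SI = H_dom * (base_age / age)^0.5
Age ratio = 100 / 24 = 4.16667
sqrt(age_ratio) = 2.04124
SI = 14.3 * 2.04124 = 29.2 m

29.2


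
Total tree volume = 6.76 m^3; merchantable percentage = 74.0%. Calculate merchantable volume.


Formula: MV = V_total * (merchantable_pct / 100)
Merchantable fraction = 74.0% / 100 = 0.74
MV = 6.76 m^3 * 0.74 = 5.002 m^3

5.002


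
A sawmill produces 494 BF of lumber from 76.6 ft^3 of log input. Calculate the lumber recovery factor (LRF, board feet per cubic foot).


Formula: LRF = Lumber Output (BF) / Log Input (ft^3)
LRF = 494 BF / 76.6 ft^3
LRF = 6.45 BF/ft^3

6.45


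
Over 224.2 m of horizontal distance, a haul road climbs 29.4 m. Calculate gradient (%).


Formula: Gradient = rise / run * 100
Gradient = 29.4 / 224.2 * 100 = 13.1%

13.1


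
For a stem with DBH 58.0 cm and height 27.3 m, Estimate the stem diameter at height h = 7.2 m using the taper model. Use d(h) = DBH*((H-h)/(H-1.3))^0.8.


Taper: d(h) = DBH * ((H - h) / (H - 1.3))^0.8
Numerator = H - h = 27.3 - 7.2 = 20.1 m
Denominator = H - 1.3 = 27.3 - 1.3 = 26.0 m
Ratio = 20.1 / 26.0 = 0.77308
d = 58.0 * 0.77308^0.8 = 47.2 cm

47.2


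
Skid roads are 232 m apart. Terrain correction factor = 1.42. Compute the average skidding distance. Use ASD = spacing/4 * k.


Formula: ASD = (spacing / 4) * correction
Uncorrected distance = spacing / 4 = 232 / 4 = 58 m
ASD = 58 * 1.42 = 82 m

82


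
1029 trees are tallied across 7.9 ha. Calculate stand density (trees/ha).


Formula: Stand Density = N_trees / Area_ha
Density = 1029 trees / 7.9 ha
Density = 130 trees/ha

130


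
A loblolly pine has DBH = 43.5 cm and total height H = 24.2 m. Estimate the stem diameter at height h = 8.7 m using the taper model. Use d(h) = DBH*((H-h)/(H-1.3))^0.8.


Taper: d(h) = DBH * ((H - h) / (H - 1.3))^0.8
Numerator = H - h = 24.2 - 8.7 = 15.5 m
Denominator = H - 1.3 = 24.2 - 1.3 = 22.9 m
Ratio = 15.5 / 22.9 = 0.67686
d = 43.5 * 0.67686^0.8 = 31.8 cm

31.8


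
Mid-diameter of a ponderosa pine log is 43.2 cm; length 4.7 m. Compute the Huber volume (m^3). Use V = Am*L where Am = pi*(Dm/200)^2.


Huber: V = Am * L,  Am = pi*(Dm/200)^2
Am = pi*(43.2/200)^2 = 0.146574 m^2
V = 0.146574*4.7 = 0.6889 m^3

0.6889


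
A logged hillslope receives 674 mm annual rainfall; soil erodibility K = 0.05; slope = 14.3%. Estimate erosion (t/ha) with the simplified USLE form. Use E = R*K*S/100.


Formula: E = R * K * S / 100  (simplified USLE)
R * K = 674 * 0.05 = 33.7
E = 33.7 * 14.3 / 100 = 4.82 t/ha

4.82


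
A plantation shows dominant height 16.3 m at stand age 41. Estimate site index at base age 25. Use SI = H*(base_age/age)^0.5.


Formula: SI = H_dom * (base_age / age)^0.5
Age ratio = 25 / 41 = 0.60976
sqrt(age_ratio) = 0.78087
SI = 16.3 * 0.78087 = 12.7 m

12.7


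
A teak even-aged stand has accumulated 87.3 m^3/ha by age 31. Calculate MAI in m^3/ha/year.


Formula: MAI = Total Volume / Stand Age
MAI = 87.3 m^3/ha / 31 years
MAI = 2.82 m^3/ha/year

2.82


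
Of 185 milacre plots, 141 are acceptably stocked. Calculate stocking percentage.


Formula: Stocking % = stocked plots / total plots * 100
Stocking = 141 / 185 * 100
Stocking = 0.7622 * 100 = 76.2%

76.2


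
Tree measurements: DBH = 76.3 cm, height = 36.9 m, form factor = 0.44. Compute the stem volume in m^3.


Formula: V = pi * (DBH/200)^2 * H * ff
Radius = DBH/200 = 76.3/200 = 0.3815 m
Radius^2 = 0.3815^2 = 0.14554225 m^2
V = pi * 0.14554225 * 36.9 * 0.44
V = 7.424 m^3

7.424


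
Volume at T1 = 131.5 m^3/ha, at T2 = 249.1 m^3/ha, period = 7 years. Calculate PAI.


Formula: PAI = (V_T2 - V_T1) / (T2 - T1)
Volume increment = 249.1 - 131.5 = 117.6 m^3/ha
PAI = 117.6 / 7 = 16.8 m^3/ha/year

16.8


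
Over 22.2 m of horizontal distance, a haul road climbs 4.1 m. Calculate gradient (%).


Formula: Gradient = rise / run * 100
Gradient = 4.1 / 22.2 * 100 = 18.5%

18.5


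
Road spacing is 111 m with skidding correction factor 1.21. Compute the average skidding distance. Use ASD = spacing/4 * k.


Formula: ASD = (spacing / 4) * correction
Uncorrected distance = spacing / 4 = 111 / 4 = 27.75 m
ASD = 27.75 * 1.21 = 34 m

34


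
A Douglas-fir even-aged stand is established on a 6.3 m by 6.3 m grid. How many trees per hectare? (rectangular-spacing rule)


Formula: TPH = 10000 m^2/ha / (spacing_x * spacing_y)
Area per tree = 6.3 m * 6.3 m = 39.69 m^2
TPH = 10000 / 39.69 = 252 trees/ha

252


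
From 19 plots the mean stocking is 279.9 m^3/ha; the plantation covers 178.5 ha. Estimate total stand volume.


Formula: Total Volume = Mean Volume per ha * Total Area
Total Volume = 279.9 m^3/ha * 178.5 ha
Total Volume = 49962 m^3

49962


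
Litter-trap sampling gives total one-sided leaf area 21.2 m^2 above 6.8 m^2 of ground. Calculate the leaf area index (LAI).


Formula: LAI = total leaf area / ground area  (dimensionless)
LAI = 21.2 m^2 / 6.8 m^2
LAI = 3.12

3.12


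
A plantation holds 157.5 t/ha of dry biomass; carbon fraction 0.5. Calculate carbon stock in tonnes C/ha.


Formula: Carbon Stock = Biomass * Carbon Fraction
C = 157.5 t/ha * 0.5
C = 78.8 t C/ha

78.8


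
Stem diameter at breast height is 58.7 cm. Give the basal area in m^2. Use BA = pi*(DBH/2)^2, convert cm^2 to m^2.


Formula: BA = pi * (DBH/2)^2 / 10000  (cm^2 to m^2)
Radius = DBH/2 = 58.7/2 = 29.35 cm
BA = pi * 29.35^2 / 10000
   = 2706.2386 cm^2 / 10000
   = 0.2706 m^2

0.2706


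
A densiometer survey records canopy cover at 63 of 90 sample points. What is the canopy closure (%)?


Formula: Canopy closure = covered points / total points * 100
Closure = 63 / 90 * 100
Closure = 0.7 * 100 = 70.0%

70.0


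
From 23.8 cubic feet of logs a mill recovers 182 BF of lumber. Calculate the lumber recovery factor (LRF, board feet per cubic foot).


Formula: LRF = Lumber Output (BF) / Log Input (ft^3)
LRF = 182 BF / 23.8 ft^3
LRF = 7.65 BF/ft^3

7.65


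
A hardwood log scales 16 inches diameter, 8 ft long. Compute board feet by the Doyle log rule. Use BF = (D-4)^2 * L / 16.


Doyle: BF = (D - 4)^2 * L / 16
Adjusted diameter = 16 - 4 = 12 in
(D-4)^2 = 12^2 = 144
BF = 144 * 8 / 16 = 72 BF

72


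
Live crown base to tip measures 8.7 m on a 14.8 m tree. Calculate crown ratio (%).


Formula: Crown Ratio = (Crown Length / Total Height) * 100
CR = (8.7 m / 14.8 m) * 100
CR = 0.5878 * 100 = 58.8%

58.8


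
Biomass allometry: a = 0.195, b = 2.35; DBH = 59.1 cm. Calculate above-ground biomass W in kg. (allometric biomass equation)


Formula: W = a * DBH^b  (allometric power law)
DBH^b = 59.1^2.35 = 14562.3203
W = 0.195 * 14562.3203 = 2839.7 kg

2839.7


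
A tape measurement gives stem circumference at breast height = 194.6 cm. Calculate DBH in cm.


Formula: DBH = C / pi
DBH = 194.6 / pi
pi = 3.14159...
DBH = 61.9 cm

61.9


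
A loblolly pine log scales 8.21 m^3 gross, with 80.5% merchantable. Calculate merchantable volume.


Formula: MV = V_total * (merchantable_pct / 100)
Merchantable fraction = 80.5% / 100 = 0.805
MV = 8.21 m^3 * 0.805 = 6.609 m^3

6.609


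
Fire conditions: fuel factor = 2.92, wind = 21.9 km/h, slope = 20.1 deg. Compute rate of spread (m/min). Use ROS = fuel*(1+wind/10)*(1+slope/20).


Formula: ROS = fuel * (1 + wind/10) * (1 + slope/20)
Wind factor = 1 + 21.9/10 = 3.19
Slope factor = 1 + 20.1/20 = 2.005
ROS = 2.92 * 3.19 * 2.005 = 18.68 m/min

18.68


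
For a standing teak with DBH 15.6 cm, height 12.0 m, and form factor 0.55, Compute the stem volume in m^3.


Formula: V = pi * (DBH/200)^2 * H * ff
Radius = DBH/200 = 15.6/200 = 0.078 m
Radius^2 = 0.078^2 = 0.006084 m^2
V = pi * 0.006084 * 12.0 * 0.55
V = 0.126 m^3

0.126


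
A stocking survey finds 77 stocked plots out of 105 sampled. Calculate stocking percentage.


Formula: Stocking % = stocked plots / total plots * 100
Stocking = 77 / 105 * 100
Stocking = 0.7333 * 100 = 73.3%

73.3


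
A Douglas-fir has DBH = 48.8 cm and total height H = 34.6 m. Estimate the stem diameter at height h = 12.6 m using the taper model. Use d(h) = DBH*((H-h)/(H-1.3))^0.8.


Taper: d(h) = DBH * ((H - h) / (H - 1.3))^0.8
Numerator = H - h = 34.6 - 12.6 = 22.0 m
Denominator = H - 1.3 = 34.6 - 1.3 = 33.3 m
Ratio = 22.0 / 33.3 = 0.66066
d = 48.8 * 0.66066^0.8 = 35.0 cm

35.0


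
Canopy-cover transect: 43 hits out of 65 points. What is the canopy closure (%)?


Formula: Canopy closure = covered points / total points * 100
Closure = 43 / 65 * 100
Closure = 0.6615 * 100 = 66.2%

66.2


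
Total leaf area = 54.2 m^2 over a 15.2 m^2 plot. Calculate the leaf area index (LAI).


Formula: LAI = total leaf area / ground area  (dimensionless)
LAI = 54.2 m^2 / 15.2 m^2
LAI = 3.57

3.57


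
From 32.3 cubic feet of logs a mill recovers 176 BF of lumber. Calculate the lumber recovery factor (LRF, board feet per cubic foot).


Formula: LRF = Lumber Output (BF) / Log Input (ft^3)
LRF = 176 BF / 32.3 ft^3
LRF = 5.45 BF/ft^3

5.45


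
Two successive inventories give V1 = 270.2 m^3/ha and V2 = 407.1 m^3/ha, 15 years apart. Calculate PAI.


Formula: PAI = (V_T2 - V_T1) / (T2 - T1)
Volume increment = 407.1 - 270.2 = 136.9 m^3/ha
PAI = 136.9 / 15 = 9.13 m^3/ha/year

9.13


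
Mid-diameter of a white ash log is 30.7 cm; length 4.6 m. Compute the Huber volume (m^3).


Huber: V = Am * L,  Am = pi*(Dm/200)^2
Am = pi*(30.7/200)^2 = 0.074023 m^2
V = 0.074023*4.6 = 0.3405 m^3

0.3405


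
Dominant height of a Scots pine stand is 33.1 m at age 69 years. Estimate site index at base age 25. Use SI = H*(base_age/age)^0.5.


Formula: SI = H_dom * (base_age / age)^0.5
Age ratio = 25 / 69 = 0.36232
sqrt(age_ratio) = 0.60193
SI = 33.1 * 0.60193 = 19.9 m

19.9


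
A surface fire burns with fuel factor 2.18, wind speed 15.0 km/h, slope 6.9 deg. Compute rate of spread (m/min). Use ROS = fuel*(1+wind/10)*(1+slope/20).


Formula: ROS = fuel * (1 + wind/10) * (1 + slope/20)
Wind factor = 1 + 15.0/10 = 2.5
Slope factor = 1 + 6.9/20 = 1.345
ROS = 2.18 * 2.5 * 1.345 = 7.33 m/min

7.33


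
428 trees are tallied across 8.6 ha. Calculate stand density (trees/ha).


Formula: Stand Density = N_trees / Area_ha
Density = 428 trees / 8.6 ha
Density = 50 trees/ha

50


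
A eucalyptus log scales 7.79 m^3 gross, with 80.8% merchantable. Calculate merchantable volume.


Formula: MV = V_total * (merchantable_pct / 100)
Merchantable fraction = 80.8% / 100 = 0.808
MV = 7.79 m^3 * 0.808 = 6.294 m^3

6.294


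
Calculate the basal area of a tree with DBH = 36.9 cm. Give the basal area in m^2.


Formula: BA = pi * (DBH/2)^2 / 10000  (cm^2 to m^2)
Radius = DBH/2 = 36.9/2 = 18.45 cm
BA = pi * 18.45^2 / 10000
   = 1069.406 cm^2 / 10000
   = 0.1069 m^2

0.1069


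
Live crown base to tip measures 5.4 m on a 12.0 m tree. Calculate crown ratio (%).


Formula: Crown Ratio = (Crown Length / Total Height) * 100
CR = (5.4 m / 12.0 m) * 100
CR = 0.45 * 100 = 45.0%

45.0


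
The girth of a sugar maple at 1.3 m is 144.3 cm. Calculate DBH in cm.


Formula: DBH = C / pi
DBH = 144.3 / pi
pi = 3.14159...
DBH = 45.9 cm

45.9


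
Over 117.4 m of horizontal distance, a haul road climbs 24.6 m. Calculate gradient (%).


Formula: Gradient = rise / run * 100
Gradient = 24.6 / 117.4 * 100 = 21.0%

21.0


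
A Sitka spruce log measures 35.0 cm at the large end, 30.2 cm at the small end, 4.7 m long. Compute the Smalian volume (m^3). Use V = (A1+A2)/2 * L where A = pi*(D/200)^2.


Smalian: V = (A1 + A2)/2 * L,  A = pi*(D/200)^2
A1 = pi*(35.0/200)^2 = 0.096211 m^2
A2 = pi*(30.2/200)^2 = 0.071631 m^2
V = (0.096211+0.071631)/2*4.7 = 0.3944 m^3

0.3944


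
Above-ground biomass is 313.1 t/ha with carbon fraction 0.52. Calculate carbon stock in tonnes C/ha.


Formula: Carbon Stock = Biomass * Carbon Fraction
C = 313.1 t/ha * 0.52
C = 162.8 t C/ha

162.8


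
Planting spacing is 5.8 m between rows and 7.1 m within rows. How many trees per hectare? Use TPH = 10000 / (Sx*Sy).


Formula: TPH = 10000 m^2/ha / (spacing_x * spacing_y)
Area per tree = 5.8 m * 7.1 m = 41.18 m^2
TPH = 10000 / 41.18 = 243 trees/ha

243


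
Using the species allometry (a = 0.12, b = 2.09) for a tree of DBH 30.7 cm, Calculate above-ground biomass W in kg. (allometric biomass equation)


Formula: W = a * DBH^b  (allometric power law)
DBH^b = 30.7^2.09 = 1282.6826
W = 0.12 * 1282.6826 = 153.9 kg

153.9


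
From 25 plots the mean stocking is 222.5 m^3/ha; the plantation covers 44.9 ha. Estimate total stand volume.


Formula: Total Volume = Mean Volume per ha * Total Area
Total Volume = 222.5 m^3/ha * 44.9 ha
Total Volume = 9990 m^3

9990


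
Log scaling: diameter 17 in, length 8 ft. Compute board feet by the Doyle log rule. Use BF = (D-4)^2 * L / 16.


Doyle: BF = (D - 4)^2 * L / 16
Adjusted diameter = 17 - 4 = 13 in
(D-4)^2 = 13^2 = 169
BF = 169 * 8 / 16 = 85 BF

85


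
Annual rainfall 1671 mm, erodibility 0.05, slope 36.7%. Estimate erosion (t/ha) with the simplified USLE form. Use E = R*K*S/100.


Formula: E = R * K * S / 100  (simplified USLE)
R * K = 1671 * 0.05 = 83.55
E = 83.55 * 36.7 / 100 = 30.66 t/ha

30.66


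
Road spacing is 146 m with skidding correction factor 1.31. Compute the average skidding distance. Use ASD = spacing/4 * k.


Formula: ASD = (spacing / 4) * correction
Uncorrected distance = spacing / 4 = 146 / 4 = 36.5 m
ASD = 36.5 * 1.31 = 48 m

48


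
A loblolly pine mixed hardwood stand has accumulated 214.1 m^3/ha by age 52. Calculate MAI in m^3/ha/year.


Formula: MAI = Total Volume / Stand Age
MAI = 214.1 m^3/ha / 52 years
MAI = 4.12 m^3/ha/year

4.12


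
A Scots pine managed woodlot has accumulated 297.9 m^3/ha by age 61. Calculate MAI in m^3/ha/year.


Formula: MAI = Total Volume / Stand Age
MAI = 297.9 m^3/ha / 61 years
MAI = 4.88 m^3/ha/year

4.88


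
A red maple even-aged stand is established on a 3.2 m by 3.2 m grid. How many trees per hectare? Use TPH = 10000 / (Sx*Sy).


Formula: TPH = 10000 m^2/ha / (spacing_x * spacing_y)
Area per tree = 3.2 m * 3.2 m = 10.24 m^2
TPH = 10000 / 10.24 = 977 trees/ha

977


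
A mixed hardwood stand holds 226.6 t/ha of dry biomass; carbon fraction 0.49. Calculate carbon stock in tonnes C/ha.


Formula: Carbon Stock = Biomass * Carbon Fraction
C = 226.6 t/ha * 0.49
C = 111.0 t C/ha

111.0


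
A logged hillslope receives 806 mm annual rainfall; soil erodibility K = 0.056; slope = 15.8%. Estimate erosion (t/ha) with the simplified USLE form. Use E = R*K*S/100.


Formula: E = R * K * S / 100  (simplified USLE)
R * K = 806 * 0.056 = 45.136
E = 45.136 * 15.8 / 100 = 7.13 t/ha

7.13


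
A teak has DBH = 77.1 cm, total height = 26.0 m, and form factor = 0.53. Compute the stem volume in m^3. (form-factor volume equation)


Formula: V = pi * (DBH/200)^2 * H * ff
Radius = DBH/200 = 77.1/200 = 0.3855 m
Radius^2 = 0.3855^2 = 0.14861025 m^2
V = pi * 0.14861025 * 26.0 * 0.53
V = 6.434 m^3

6.434


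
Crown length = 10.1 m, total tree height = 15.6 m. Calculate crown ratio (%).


Formula: Crown Ratio = (Crown Length / Total Height) * 100
CR = (10.1 m / 15.6 m) * 100
CR = 0.6474 * 100 = 64.7%

64.7


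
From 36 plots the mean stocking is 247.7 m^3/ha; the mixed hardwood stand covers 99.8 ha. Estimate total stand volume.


Formula: Total Volume = Mean Volume per ha * Total Area
Total Volume = 247.7 m^3/ha * 99.8 ha
Total Volume = 24720 m^3

24720


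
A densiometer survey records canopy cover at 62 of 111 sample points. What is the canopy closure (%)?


Formula: Canopy closure = covered points / total points * 100
Closure = 62 / 111 * 100
Closure = 0.5586 * 100 = 55.9%

55.9


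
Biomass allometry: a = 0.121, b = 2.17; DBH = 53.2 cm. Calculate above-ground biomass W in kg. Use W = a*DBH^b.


Formula: W = a * DBH^b  (allometric power law)
DBH^b = 53.2^2.17 = 5561.9649
W = 0.121 * 5561.9649 = 673.0 kg

673.0


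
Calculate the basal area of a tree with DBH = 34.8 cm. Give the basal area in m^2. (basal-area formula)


Formula: BA = pi * (DBH/2)^2 / 10000  (cm^2 to m^2)
Radius = DBH/2 = 34.8/2 = 17.4 cm
BA = pi * 17.4^2 / 10000
   = 951.1486 cm^2 / 10000
   = 0.0951 m^2

0.0951


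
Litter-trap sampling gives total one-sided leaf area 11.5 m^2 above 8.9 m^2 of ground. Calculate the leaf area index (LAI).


Formula: LAI = total leaf area / ground area  (dimensionless)
LAI = 11.5 m^2 / 8.9 m^2
LAI = 1.29

1.29


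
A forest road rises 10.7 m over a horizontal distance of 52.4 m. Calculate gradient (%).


Formula: Gradient = rise / run * 100
Gradient = 10.7 / 52.4 * 100 = 20.4%

20.4


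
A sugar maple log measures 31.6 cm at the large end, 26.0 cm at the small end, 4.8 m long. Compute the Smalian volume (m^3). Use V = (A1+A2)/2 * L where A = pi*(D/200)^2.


Smalian: V = (A1 + A2)/2 * L,  A = pi*(D/200)^2
A1 = pi*(31.6/200)^2 = 0.078427 m^2
A2 = pi*(26.0/200)^2 = 0.053093 m^2
V = (0.078427+0.053093)/2*4.8 = 0.3156 m^3

0.3156


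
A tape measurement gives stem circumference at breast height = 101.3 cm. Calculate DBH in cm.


Formula: DBH = C / pi
DBH = 101.3 / pi
pi = 3.14159...
DBH = 32.2 cm

32.2


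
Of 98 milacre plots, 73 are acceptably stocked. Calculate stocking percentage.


Formula: Stocking % = stocked plots / total plots * 100
Stocking = 73 / 98 * 100
Stocking = 0.7449 * 100 = 74.5%

74.5


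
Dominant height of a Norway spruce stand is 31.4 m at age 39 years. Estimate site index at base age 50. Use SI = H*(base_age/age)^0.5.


Formula: SI = H_dom * (base_age / age)^0.5
Age ratio = 50 / 39 = 1.28205
sqrt(age_ratio) = 1.13228
SI = 31.4 * 1.13228 = 35.6 m

35.6


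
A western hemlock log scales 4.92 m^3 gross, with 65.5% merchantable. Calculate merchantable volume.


Formula: MV = V_total * (merchantable_pct / 100)
Merchantable fraction = 65.5% / 100 = 0.655
MV = 4.92 m^3 * 0.655 = 3.223 m^3

3.223


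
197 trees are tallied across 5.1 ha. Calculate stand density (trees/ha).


Formula: Stand Density = N_trees / Area_ha
Density = 197 trees / 5.1 ha
Density = 39 trees/ha

39


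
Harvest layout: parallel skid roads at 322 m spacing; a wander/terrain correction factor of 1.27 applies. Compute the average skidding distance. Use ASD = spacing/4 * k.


Formula: ASD = (spacing / 4) * correction
Uncorrected distance = spacing / 4 = 322 / 4 = 80.5 m
ASD = 80.5 * 1.27 = 102 m

102


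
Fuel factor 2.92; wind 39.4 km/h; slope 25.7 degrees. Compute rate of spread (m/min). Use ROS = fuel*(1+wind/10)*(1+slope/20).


Formula: ROS = fuel * (1 + wind/10) * (1 + slope/20)
Wind factor = 1 + 39.4/10 = 4.94
Slope factor = 1 + 25.7/20 = 2.285
ROS = 2.92 * 4.94 * 2.285 = 32.96 m/min

32.96


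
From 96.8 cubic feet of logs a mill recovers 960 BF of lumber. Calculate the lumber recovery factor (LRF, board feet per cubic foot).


Formula: LRF = Lumber Output (BF) / Log Input (ft^3)
LRF = 960 BF / 96.8 ft^3
LRF = 9.92 BF/ft^3

9.92


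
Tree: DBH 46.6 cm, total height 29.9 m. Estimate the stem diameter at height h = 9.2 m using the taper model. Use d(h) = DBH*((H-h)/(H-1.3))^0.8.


Taper: d(h) = DBH * ((H - h) / (H - 1.3))^0.8
Numerator = H - h = 29.9 - 9.2 = 20.7 m
Denominator = H - 1.3 = 29.9 - 1.3 = 28.6 m
Ratio = 20.7 / 28.6 = 0.72378
d = 46.6 * 0.72378^0.8 = 36.0 cm

36.0


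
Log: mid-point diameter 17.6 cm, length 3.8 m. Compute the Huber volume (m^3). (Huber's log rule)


Huber: V = Am * L,  Am = pi*(Dm/200)^2
Am = pi*(17.6/200)^2 = 0.024328 m^2
V = 0.024328*3.8 = 0.0924 m^3

0.0924


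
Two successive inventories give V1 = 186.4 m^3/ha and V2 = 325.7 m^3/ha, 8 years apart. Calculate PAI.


Formula: PAI = (V_T2 - V_T1) / (T2 - T1)
Volume increment = 325.7 - 186.4 = 139.3 m^3/ha
PAI = 139.3 / 8 = 17.41 m^3/ha/year

17.41


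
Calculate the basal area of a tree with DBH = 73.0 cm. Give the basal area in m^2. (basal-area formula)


Formula: BA = pi * (DBH/2)^2 / 10000  (cm^2 to m^2)
Radius = DBH/2 = 73.0/2 = 36.5 cm
BA = pi * 36.5^2 / 10000
   = 4185.3868 cm^2 / 10000
   = 0.4185 m^2

0.4185


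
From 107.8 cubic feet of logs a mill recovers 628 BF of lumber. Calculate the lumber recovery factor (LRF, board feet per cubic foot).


Formula: LRF = Lumber Output (BF) / Log Input (ft^3)
LRF = 628 BF / 107.8 ft^3
LRF = 5.83 BF/ft^3

5.83


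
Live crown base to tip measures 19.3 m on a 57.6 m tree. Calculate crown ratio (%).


Formula: Crown Ratio = (Crown Length / Total Height) * 100
CR = (19.3 m / 57.6 m) * 100
CR = 0.3351 * 100 = 33.5%

33.5


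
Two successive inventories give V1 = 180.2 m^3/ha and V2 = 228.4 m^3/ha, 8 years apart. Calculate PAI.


Formula: PAI = (V_T2 - V_T1) / (T2 - T1)
Volume increment = 228.4 - 180.2 = 48.2 m^3/ha
PAI = 48.2 / 8 = 6.03 m^3/ha/year

6.03


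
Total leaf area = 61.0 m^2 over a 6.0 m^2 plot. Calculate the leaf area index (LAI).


Formula: LAI = total leaf area / ground area  (dimensionless)
LAI = 61.0 m^2 / 6.0 m^2
LAI = 10.17

10.17


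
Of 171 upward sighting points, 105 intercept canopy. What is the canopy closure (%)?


Formula: Canopy closure = covered points / total points * 100
Closure = 105 / 171 * 100
Closure = 0.614 * 100 = 61.4%

61.4


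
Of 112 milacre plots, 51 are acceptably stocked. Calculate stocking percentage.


Formula: Stocking % = stocked plots / total plots * 100
Stocking = 51 / 112 * 100
Stocking = 0.4554 * 100 = 45.5%

45.5


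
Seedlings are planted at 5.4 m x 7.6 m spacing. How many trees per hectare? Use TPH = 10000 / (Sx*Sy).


Formula: TPH = 10000 m^2/ha / (spacing_x * spacing_y)
Area per tree = 5.4 m * 7.6 m = 41.04 m^2
TPH = 10000 / 41.04 = 244 trees/ha

244


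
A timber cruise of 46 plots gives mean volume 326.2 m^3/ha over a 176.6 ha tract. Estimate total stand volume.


Formula: Total Volume = Mean Volume per ha * Total Area
Total Volume = 326.2 m^3/ha * 176.6 ha
Total Volume = 57607 m^3

57607


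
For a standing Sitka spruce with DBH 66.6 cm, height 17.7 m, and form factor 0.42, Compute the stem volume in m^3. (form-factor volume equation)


Formula: V = pi * (DBH/200)^2 * H * ff
Radius = DBH/200 = 66.6/200 = 0.333 m
Radius^2 = 0.333^2 = 0.110889 m^2
V = pi * 0.110889 * 17.7 * 0.42
V = 2.59 m^3

2.59


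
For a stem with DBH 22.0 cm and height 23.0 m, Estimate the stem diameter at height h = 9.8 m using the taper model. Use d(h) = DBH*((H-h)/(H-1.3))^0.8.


Taper: d(h) = DBH * ((H - h) / (H - 1.3))^0.8
Numerator = H - h = 23.0 - 9.8 = 13.2 m
Denominator = H - 1.3 = 23.0 - 1.3 = 21.7 m
Ratio = 13.2 / 21.7 = 0.60829
d = 22.0 * 0.60829^0.8 = 14.8 cm

14.8


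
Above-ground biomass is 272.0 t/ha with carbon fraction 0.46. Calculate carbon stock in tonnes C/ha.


Formula: Carbon Stock = Biomass * Carbon Fraction
C = 272.0 t/ha * 0.46
C = 125.1 t C/ha

125.1


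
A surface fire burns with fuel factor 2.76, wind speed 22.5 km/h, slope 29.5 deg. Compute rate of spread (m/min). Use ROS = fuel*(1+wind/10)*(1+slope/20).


Formula: ROS = fuel * (1 + wind/10) * (1 + slope/20)
Wind factor = 1 + 22.5/10 = 3.25
Slope factor = 1 + 29.5/20 = 2.475
ROS = 2.76 * 3.25 * 2.475 = 22.2 m/min

22.2


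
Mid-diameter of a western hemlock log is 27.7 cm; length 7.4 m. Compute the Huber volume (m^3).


Huber: V = Am * L,  Am = pi*(Dm/200)^2
Am = pi*(27.7/200)^2 = 0.060263 m^2
V = 0.060263*7.4 = 0.4459 m^3

0.4459


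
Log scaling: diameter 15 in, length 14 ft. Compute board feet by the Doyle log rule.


Doyle: BF = (D - 4)^2 * L / 16
Adjusted diameter = 15 - 4 = 11 in
(D-4)^2 = 11^2 = 121
BF = 121 * 14 / 16 = 106 BF

106


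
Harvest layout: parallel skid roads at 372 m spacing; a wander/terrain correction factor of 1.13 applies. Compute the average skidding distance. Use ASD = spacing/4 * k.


Formula: ASD = (spacing / 4) * correction
Uncorrected distance = spacing / 4 = 372 / 4 = 93 m
ASD = 93 * 1.13 = 105 m

105


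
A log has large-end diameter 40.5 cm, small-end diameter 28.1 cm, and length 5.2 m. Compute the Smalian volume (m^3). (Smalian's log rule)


Smalian: V = (A1 + A2)/2 * L,  A = pi*(D/200)^2
A1 = pi*(40.5/200)^2 = 0.128825 m^2
A2 = pi*(28.1/200)^2 = 0.062016 m^2
V = (0.128825+0.062016)/2*5.2 = 0.4962 m^3

0.4962


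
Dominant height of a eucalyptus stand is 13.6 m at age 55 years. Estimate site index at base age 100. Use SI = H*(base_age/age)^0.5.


Formula: SI = H_dom * (base_age / age)^0.5
Age ratio = 100 / 55 = 1.81818
sqrt(age_ratio) = 1.3484
SI = 13.6 * 1.3484 = 18.3 m

18.3


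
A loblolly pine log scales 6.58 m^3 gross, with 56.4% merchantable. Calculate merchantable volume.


Formula: MV = V_total * (merchantable_pct / 100)
Merchantable fraction = 56.4% / 100 = 0.564
MV = 6.58 m^3 * 0.564 = 3.711 m^3

3.711


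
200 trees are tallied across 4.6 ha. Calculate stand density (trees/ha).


Formula: Stand Density = N_trees / Area_ha
Density = 200 trees / 4.6 ha
Density = 43 trees/ha

43


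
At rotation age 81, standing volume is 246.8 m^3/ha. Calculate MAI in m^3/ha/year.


Formula: MAI = Total Volume / Stand Age
MAI = 246.8 m^3/ha / 81 years
MAI = 3.05 m^3/ha/year

3.05


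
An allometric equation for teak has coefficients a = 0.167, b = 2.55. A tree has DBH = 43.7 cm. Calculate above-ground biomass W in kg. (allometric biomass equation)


Formula: W = a * DBH^b  (allometric power law)
DBH^b = 43.7^2.55 = 15248.519
W = 0.167 * 15248.519 = 2546.5 kg

2546.5


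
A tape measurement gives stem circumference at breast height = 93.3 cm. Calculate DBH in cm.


Formula: DBH = C / pi
DBH = 93.3 / pi
pi = 3.14159...
DBH = 29.7 cm

29.7


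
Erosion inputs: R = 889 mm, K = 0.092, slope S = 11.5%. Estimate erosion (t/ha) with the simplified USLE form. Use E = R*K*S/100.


Formula: E = R * K * S / 100  (simplified USLE)
R * K = 889 * 0.092 = 81.788
E = 81.788 * 11.5 / 100 = 9.41 t/ha

9.41


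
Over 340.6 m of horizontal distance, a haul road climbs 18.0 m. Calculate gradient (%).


Formula: Gradient = rise / run * 100
Gradient = 18.0 / 340.6 * 100 = 5.3%

5.3


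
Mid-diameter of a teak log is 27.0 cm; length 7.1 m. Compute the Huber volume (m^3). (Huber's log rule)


Huber: V = Am * L,  Am = pi*(Dm/200)^2
Am = pi*(27.0/200)^2 = 0.057256 m^2
V = 0.057256*7.1 = 0.4065 m^3

0.4065


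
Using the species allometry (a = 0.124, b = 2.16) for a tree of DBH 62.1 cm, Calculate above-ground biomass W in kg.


Formula: W = a * DBH^b  (allometric power law)
DBH^b = 62.1^2.16 = 7465.8259
W = 0.124 * 7465.8259 = 925.8 kg

925.8


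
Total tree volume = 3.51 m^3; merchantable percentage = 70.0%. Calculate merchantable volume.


Formula: MV = V_total * (merchantable_pct / 100)
Merchantable fraction = 70.0% / 100 = 0.7
MV = 3.51 m^3 * 0.7 = 2.457 m^3

2.457


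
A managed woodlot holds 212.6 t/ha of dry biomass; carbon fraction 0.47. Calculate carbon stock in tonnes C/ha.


Formula: Carbon Stock = Biomass * Carbon Fraction
C = 212.6 t/ha * 0.47
C = 99.9 t C/ha

99.9


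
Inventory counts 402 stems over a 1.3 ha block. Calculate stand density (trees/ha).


Formula: Stand Density = N_trees / Area_ha
Density = 402 trees / 1.3 ha
Density = 309 trees/ha

309


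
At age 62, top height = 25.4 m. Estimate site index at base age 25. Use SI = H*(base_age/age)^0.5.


Formula: SI = H_dom * (base_age / age)^0.5
Age ratio = 25 / 62 = 0.40323
sqrt(age_ratio) = 0.635
SI = 25.4 * 0.635 = 16.1 m

16.1


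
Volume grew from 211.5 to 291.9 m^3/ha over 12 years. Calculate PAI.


Formula: PAI = (V_T2 - V_T1) / (T2 - T1)
Volume increment = 291.9 - 211.5 = 80.4 m^3/ha
PAI = 80.4 / 12 = 6.7 m^3/ha/year

6.7


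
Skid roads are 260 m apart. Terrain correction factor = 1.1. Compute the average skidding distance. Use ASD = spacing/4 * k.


Formula: ASD = (spacing / 4) * correction
Uncorrected distance = spacing / 4 = 260 / 4 = 65 m
ASD = 65 * 1.1 = 72 m

72


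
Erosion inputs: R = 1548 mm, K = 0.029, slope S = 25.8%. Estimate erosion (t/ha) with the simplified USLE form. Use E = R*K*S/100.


Formula: E = R * K * S / 100  (simplified USLE)
R * K = 1548 * 0.029 = 44.892
E = 44.892 * 25.8 / 100 = 11.58 t/ha

11.58


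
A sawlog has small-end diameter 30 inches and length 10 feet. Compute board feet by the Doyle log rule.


Doyle: BF = (D - 4)^2 * L / 16
Adjusted diameter = 30 - 4 = 26 in
(D-4)^2 = 26^2 = 676
BF = 676 * 10 / 16 = 423 BF

423


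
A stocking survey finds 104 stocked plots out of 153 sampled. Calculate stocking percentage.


Formula: Stocking % = stocked plots / total plots * 100
Stocking = 104 / 153 * 100
Stocking = 0.6797 * 100 = 68.0%

68.0


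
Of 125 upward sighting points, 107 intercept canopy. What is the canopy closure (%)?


Formula: Canopy closure = covered points / total points * 100
Closure = 107 / 125 * 100
Closure = 0.856 * 100 = 85.6%

85.6


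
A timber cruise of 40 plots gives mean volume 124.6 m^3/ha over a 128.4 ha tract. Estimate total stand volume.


Formula: Total Volume = Mean Volume per ha * Total Area
Total Volume = 124.6 m^3/ha * 128.4 ha
Total Volume = 15999 m^3

15999


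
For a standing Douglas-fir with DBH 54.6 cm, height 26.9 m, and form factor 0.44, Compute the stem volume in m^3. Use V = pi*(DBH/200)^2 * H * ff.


Formula: V = pi * (DBH/200)^2 * H * ff
Radius = DBH/200 = 54.6/200 = 0.273 m
Radius^2 = 0.273^2 = 0.074529 m^2
V = pi * 0.074529 * 26.9 * 0.44
V = 2.771 m^3

2.771


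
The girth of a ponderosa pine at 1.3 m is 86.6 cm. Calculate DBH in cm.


Formula: DBH = C / pi
DBH = 86.6 / pi
pi = 3.14159...
DBH = 27.6 cm

27.6


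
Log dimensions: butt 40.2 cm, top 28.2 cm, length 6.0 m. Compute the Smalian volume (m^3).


Smalian: V = (A1 + A2)/2 * L,  A = pi*(D/200)^2
A1 = pi*(40.2/200)^2 = 0.126923 m^2
A2 = pi*(28.2/200)^2 = 0.062458 m^2
V = (0.126923+0.062458)/2*6.0 = 0.5681 m^3

0.5681


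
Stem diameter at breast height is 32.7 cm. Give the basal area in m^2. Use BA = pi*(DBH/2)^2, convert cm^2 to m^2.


Formula: BA = pi * (DBH/2)^2 / 10000  (cm^2 to m^2)
Radius = DBH/2 = 32.7/2 = 16.35 cm
BA = pi * 16.35^2 / 10000
   = 839.8184 cm^2 / 10000
   = 0.084 m^2

0.084


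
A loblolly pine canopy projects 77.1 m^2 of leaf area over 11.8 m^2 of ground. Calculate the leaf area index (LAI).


Formula: LAI = total leaf area / ground area  (dimensionless)
LAI = 77.1 m^2 / 11.8 m^2
LAI = 6.53

6.53


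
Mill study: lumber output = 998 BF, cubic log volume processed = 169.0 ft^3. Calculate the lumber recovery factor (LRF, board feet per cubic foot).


Formula: LRF = Lumber Output (BF) / Log Input (ft^3)
LRF = 998 BF / 169.0 ft^3
LRF = 5.91 BF/ft^3

5.91


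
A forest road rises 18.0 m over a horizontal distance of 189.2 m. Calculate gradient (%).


Formula: Gradient = rise / run * 100
Gradient = 18.0 / 189.2 * 100 = 9.5%

9.5


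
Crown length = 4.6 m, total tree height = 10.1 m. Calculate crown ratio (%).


Formula: Crown Ratio = (Crown Length / Total Height) * 100
CR = (4.6 m / 10.1 m) * 100
CR = 0.4554 * 100 = 45.5%

45.5


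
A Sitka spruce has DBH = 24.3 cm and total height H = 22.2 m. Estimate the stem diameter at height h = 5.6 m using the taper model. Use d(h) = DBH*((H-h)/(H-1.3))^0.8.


Taper: d(h) = DBH * ((H - h) / (H - 1.3))^0.8
Numerator = H - h = 22.2 - 5.6 = 16.6 m
Denominator = H - 1.3 = 22.2 - 1.3 = 20.9 m
Ratio = 16.6 / 20.9 = 0.79426
d = 24.3 * 0.79426^0.8 = 20.2 cm

20.2


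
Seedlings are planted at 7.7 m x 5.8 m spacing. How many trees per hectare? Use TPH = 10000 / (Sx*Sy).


Formula: TPH = 10000 m^2/ha / (spacing_x * spacing_y)
Area per tree = 7.7 m * 5.8 m = 44.66 m^2
TPH = 10000 / 44.66 = 224 trees/ha

224


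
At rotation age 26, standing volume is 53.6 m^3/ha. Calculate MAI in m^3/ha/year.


Formula: MAI = Total Volume / Stand Age
MAI = 53.6 m^3/ha / 26 years
MAI = 2.06 m^3/ha/year

2.06


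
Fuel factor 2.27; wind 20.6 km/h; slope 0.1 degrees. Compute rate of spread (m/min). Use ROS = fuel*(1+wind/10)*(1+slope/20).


Formula: ROS = fuel * (1 + wind/10) * (1 + slope/20)
Wind factor = 1 + 20.6/10 = 3.06
Slope factor = 1 + 0.1/20 = 1.005
ROS = 2.27 * 3.06 * 1.005 = 6.98 m/min

6.98


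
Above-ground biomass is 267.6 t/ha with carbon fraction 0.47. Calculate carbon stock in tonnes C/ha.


Formula: Carbon Stock = Biomass * Carbon Fraction
C = 267.6 t/ha * 0.47
C = 125.8 t C/ha

125.8


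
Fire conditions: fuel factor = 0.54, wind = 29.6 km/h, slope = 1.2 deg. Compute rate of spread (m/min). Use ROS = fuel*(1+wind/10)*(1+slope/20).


Formula: ROS = fuel * (1 + wind/10) * (1 + slope/20)
Wind factor = 1 + 29.6/10 = 3.96
Slope factor = 1 + 1.2/20 = 1.06
ROS = 0.54 * 3.96 * 1.06 = 2.27 m/min

2.27


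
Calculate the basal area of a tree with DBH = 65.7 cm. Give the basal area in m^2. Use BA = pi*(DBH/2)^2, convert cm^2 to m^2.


Formula: BA = pi * (DBH/2)^2 / 10000  (cm^2 to m^2)
Radius = DBH/2 = 65.7/2 = 32.85 cm
BA = pi * 32.85^2 / 10000
   = 3390.1633 cm^2 / 10000
   = 0.339 m^2

0.339


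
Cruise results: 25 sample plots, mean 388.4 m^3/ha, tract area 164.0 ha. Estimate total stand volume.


Formula: Total Volume = Mean Volume per ha * Total Area
Total Volume = 388.4 m^3/ha * 164.0 ha
Total Volume = 63698 m^3

63698


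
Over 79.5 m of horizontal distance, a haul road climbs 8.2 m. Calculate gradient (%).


Formula: Gradient = rise / run * 100
Gradient = 8.2 / 79.5 * 100 = 10.3%

10.3


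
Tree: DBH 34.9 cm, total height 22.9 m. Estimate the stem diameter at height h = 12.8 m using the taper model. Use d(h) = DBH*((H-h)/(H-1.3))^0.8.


Taper: d(h) = DBH * ((H - h) / (H - 1.3))^0.8
Numerator = H - h = 22.9 - 12.8 = 10.1 m
Denominator = H - 1.3 = 22.9 - 1.3 = 21.6 m
Ratio = 10.1 / 21.6 = 0.46759
d = 34.9 * 0.46759^0.8 = 19.0 cm

19.0


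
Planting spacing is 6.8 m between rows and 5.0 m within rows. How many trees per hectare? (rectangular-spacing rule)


Formula: TPH = 10000 m^2/ha / (spacing_x * spacing_y)
Area per tree = 6.8 m * 5.0 m = 34.0 m^2
TPH = 10000 / 34.0 = 294 trees/ha

294


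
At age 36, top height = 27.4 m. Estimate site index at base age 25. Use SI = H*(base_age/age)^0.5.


Formula: SI = H_dom * (base_age / age)^0.5
Age ratio = 25 / 36 = 0.69444
sqrt(age_ratio) = 0.83333
SI = 27.4 * 0.83333 = 22.8 m

22.8


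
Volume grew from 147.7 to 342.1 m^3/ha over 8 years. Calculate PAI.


Formula: PAI = (V_T2 - V_T1) / (T2 - T1)
Volume increment = 342.1 - 147.7 = 194.4 m^3/ha
PAI = 194.4 / 8 = 24.3 m^3/ha/year

24.3


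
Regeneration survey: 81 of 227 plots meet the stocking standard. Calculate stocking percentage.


Formula: Stocking % = stocked plots / total plots * 100
Stocking = 81 / 227 * 100
Stocking = 0.3568 * 100 = 35.7%

35.7


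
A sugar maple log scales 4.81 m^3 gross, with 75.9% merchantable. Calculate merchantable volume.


Formula: MV = V_total * (merchantable_pct / 100)
Merchantable fraction = 75.9% / 100 = 0.759
MV = 4.81 m^3 * 0.759 = 3.651 m^3

3.651


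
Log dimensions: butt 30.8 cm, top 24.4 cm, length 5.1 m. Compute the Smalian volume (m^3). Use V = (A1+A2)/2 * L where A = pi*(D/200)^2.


Smalian: V = (A1 + A2)/2 * L,  A = pi*(D/200)^2
A1 = pi*(30.8/200)^2 = 0.074506 m^2
A2 = pi*(24.4/200)^2 = 0.046759 m^2
V = (0.074506+0.046759)/2*5.1 = 0.3092 m^3

0.3092
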